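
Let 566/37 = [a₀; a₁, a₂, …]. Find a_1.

566 = 15·37 + 11   →  a_0 = 15
37 = 3·11 + 4   →  a_1 = 3

3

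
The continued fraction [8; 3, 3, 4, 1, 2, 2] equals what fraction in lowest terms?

Using pₖ = aₖpₖ₋₁ + pₖ₋₂ and qₖ = aₖqₖ₋₁ + qₖ₋₂:
  k=0: a=8, p=8, q=1
  k=1: a=3, p=25, q=3
  k=2: a=3, p=83, q=10
  k=3: a=4, p=357, q=43
  k=4: a=1, p=440, q=53
  k=5: a=2, p=1237, q=149
  k=6: a=2, p=2914, q=351

2914/351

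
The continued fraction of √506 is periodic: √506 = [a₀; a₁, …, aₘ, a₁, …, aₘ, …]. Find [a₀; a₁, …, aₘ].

a₀ = ⌊√506⌋ = 22.
With m₀=0, d₀=1 and mₖ₊₁ = dₖaₖ − mₖ, dₖ₊₁ = (n − mₖ₊₁²)/dₖ, aₖ₊₁ = ⌊(a₀+mₖ₊₁)/dₖ₊₁⌋:
  k=1: m=22, d=22, a=2
  k=2: m=22, d=1, a=44
d=1 and a=2a₀=44 at k=2, so the next step gives (m, d) = (22, 22) again — its k=1 value — and the period has length 2.

[22; 2, 44]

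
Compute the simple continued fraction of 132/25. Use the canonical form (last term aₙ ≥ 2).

132 = 5·25 + 7
25 = 3·7 + 4
7 = 1·4 + 3
4 = 1·3 + 1
3 = 3·1 + 0  (stop)
So 132/25 = [5; 3, 1, 1, 3].

[5; 3, 1, 1, 3]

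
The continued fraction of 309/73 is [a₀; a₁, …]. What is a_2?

309 = 4·73 + 17   →  a_0 = 4
73 = 4·17 + 5   →  a_1 = 4
17 = 3·5 + 2   →  a_2 = 3

3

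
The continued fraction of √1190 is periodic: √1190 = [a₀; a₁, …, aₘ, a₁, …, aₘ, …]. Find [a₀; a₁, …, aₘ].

[34; 2, 68]

a₀ = ⌊√1190⌋ = 34.
With m₀=0, d₀=1 and mₖ₊₁ = dₖaₖ − mₖ, dₖ₊₁ = (n − mₖ₊₁²)/dₖ, aₖ₊₁ = ⌊(a₀+mₖ₊₁)/dₖ₊₁⌋:
  k=1: m=34, d=34, a=2
  k=2: m=34, d=1, a=68
d=1 and a=2a₀=68 at k=2, so the next step gives (m, d) = (34, 34) again — its k=1 value — and the period has length 2.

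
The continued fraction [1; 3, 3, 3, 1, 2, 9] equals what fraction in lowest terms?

1451/1114

Using pₖ = aₖpₖ₋₁ + pₖ₋₂ and qₖ = aₖqₖ₋₁ + qₖ₋₂:
  k=0: a=1, p=1, q=1
  k=1: a=3, p=4, q=3
  k=2: a=3, p=13, q=10
  k=3: a=3, p=43, q=33
  k=4: a=1, p=56, q=43
  k=5: a=2, p=155, q=119
  k=6: a=9, p=1451, q=1114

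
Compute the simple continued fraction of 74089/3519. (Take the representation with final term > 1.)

74089 = 21×3519 + 190
3519 = 18×190 + 99
190 = 1×99 + 91
99 = 1×91 + 8
91 = 11×8 + 3
8 = 2×3 + 2
3 = 1×2 + 1
2 = 2×1 + 0  (stop)
So 74089/3519 = [21; 18, 1, 1, 11, 2, 1, 2].

[21; 18, 1, 1, 11, 2, 1, 2]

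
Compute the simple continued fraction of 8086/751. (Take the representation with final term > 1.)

[10; 1, 3, 3, 2, 3, 7]

8086 = 10·751 + 576
751 = 1·576 + 175
576 = 3·175 + 51
175 = 3·51 + 22
51 = 2·22 + 7
22 = 3·7 + 1
7 = 7·1 + 0  (stop)
So 8086/751 = [10; 1, 3, 3, 2, 3, 7].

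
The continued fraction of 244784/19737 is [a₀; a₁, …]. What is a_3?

244784 = 12·19737 + 7940   →  a_0 = 12
19737 = 2·7940 + 3857   →  a_1 = 2
7940 = 2·3857 + 226   →  a_2 = 2
3857 = 17·226 + 15   →  a_3 = 17

17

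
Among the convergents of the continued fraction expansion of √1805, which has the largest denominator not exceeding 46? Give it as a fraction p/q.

1402/33

√1805 = [42; 2, 16, 2, 84, …] (period length 4).
Convergents:
  p_0/q_0 = 42/1
  p_1/q_1 = 85/2
  p_2/q_2 = 1402/33
  p_3/q_3 = 2889/68
q_2 = 33 ≤ 46 < 68 = q_3, so the answer is 1402/33.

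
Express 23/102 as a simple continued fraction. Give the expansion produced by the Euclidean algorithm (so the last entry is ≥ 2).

[0; 4, 2, 3, 3]

23 = 0·102 + 23
102 = 4·23 + 10
23 = 2·10 + 3
10 = 3·3 + 1
3 = 3·1 + 0  (stop)
So 23/102 = [0; 4, 2, 3, 3].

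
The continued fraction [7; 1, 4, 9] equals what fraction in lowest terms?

359/46

Fold from the inside: start with 9/1.
  4 + 1/9 = 37/9
  1 + 9/37 = 46/37
  7 + 37/46 = 359/46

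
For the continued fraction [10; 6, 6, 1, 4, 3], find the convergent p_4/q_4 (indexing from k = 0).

Using pₖ = aₖpₖ₋₁ + pₖ₋₂, qₖ = aₖqₖ₋₁ + qₖ₋₂ (with p₋₁=1, p₋₂=0, q₋₁=0, q₋₂=1):
  k=0: a=10, p=10, q=1
  k=1: a=6, p=61, q=6
  k=2: a=6, p=376, q=37
  k=3: a=1, p=437, q=43
  k=4: a=4, p=2124, q=209

2124/209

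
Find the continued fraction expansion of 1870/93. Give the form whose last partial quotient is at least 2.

1870 = 20·93 + 10
93 = 9·10 + 3
10 = 3·3 + 1
3 = 3·1 + 0  (stop)
So 1870/93 = [20; 9, 3, 3].

[20; 9, 3, 3]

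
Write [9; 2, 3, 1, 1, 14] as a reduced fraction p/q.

2199/233

Using pₖ = aₖpₖ₋₁ + pₖ₋₂ and qₖ = aₖqₖ₋₁ + qₖ₋₂:
  k=0: a=9, p=9, q=1
  k=1: a=2, p=19, q=2
  k=2: a=3, p=66, q=7
  k=3: a=1, p=85, q=9
  k=4: a=1, p=151, q=16
  k=5: a=14, p=2199, q=233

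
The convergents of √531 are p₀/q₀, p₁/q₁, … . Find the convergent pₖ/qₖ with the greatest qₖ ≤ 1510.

24403/1059

√531 = [23; 23, 46, …] (period length 2).
Convergents:
  p_0/q_0 = 23/1
  p_1/q_1 = 530/23
  p_2/q_2 = 24403/1059
  p_3/q_3 = 561799/24380
q_2 = 1059 ≤ 1510 < 24380 = q_3, so the answer is 24403/1059.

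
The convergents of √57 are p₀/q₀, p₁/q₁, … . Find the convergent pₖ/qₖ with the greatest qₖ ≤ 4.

√57 = [7; 1, 1, 4, 1, 1, 14, …] (period length 6).
Convergents:
  p_0/q_0 = 7/1
  p_1/q_1 = 8/1
  p_2/q_2 = 15/2
  p_3/q_3 = 68/9
q_2 = 2 ≤ 4 < 9 = q_3, so the answer is 15/2.

15/2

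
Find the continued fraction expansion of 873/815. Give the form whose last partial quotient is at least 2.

873 = 1×815 + 58
815 = 14×58 + 3
58 = 19×3 + 1
3 = 3×1 + 0  (stop)
So 873/815 = [1; 14, 19, 3].

[1; 14, 19, 3]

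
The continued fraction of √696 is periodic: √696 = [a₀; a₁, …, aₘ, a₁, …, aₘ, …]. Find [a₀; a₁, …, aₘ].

[26; 2, 1, 1, 1, 1, 1, 2, 52]

a₀ = ⌊√696⌋ = 26.
With m₀=0, d₀=1 and mₖ₊₁ = dₖaₖ − mₖ, dₖ₊₁ = (n − mₖ₊₁²)/dₖ, aₖ₊₁ = ⌊(a₀+mₖ₊₁)/dₖ₊₁⌋:
  k=1: m=26, d=20, a=2
  k=2: m=14, d=25, a=1
  k=3: m=11, d=23, a=1
  k=4: m=12, d=24, a=1
  k=5: m=12, d=23, a=1
  k=6: m=11, d=25, a=1
  k=7: m=14, d=20, a=2
  k=8: m=26, d=1, a=52
d=1 and a=2a₀=52 at k=8, so the next step gives (m, d) = (26, 20) again — its k=1 value — and the period has length 8.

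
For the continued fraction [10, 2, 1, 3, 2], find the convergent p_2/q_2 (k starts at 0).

Using pₖ = aₖpₖ₋₁ + pₖ₋₂, qₖ = aₖqₖ₋₁ + qₖ₋₂ (with p₋₁=1, p₋₂=0, q₋₁=0, q₋₂=1):
  k=0: a=10, p=10, q=1
  k=1: a=2, p=21, q=2
  k=2: a=1, p=31, q=3

31/3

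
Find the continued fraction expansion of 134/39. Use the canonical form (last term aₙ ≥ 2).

[3; 2, 3, 2, 2]

134 = 3·39 + 17
39 = 2·17 + 5
17 = 3·5 + 2
5 = 2·2 + 1
2 = 2·1 + 0  (stop)
So 134/39 = [3; 2, 3, 2, 2].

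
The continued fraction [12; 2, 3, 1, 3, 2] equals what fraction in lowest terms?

Fold from the inside: start with 2/1.
  3 + 1/2 = 7/2
  1 + 2/7 = 9/7
  3 + 7/9 = 34/9
  2 + 9/34 = 77/34
  12 + 34/77 = 958/77

958/77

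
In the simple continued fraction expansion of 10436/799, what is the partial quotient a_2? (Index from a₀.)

10436 = 13·799 + 49   →  a_0 = 13
799 = 16·49 + 15   →  a_1 = 16
49 = 3·15 + 4   →  a_2 = 3

3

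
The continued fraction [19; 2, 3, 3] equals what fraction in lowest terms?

447/23

Using pₖ = aₖpₖ₋₁ + pₖ₋₂ and qₖ = aₖqₖ₋₁ + qₖ₋₂:
  k=0: a=19, p=19, q=1
  k=1: a=2, p=39, q=2
  k=2: a=3, p=136, q=7
  k=3: a=3, p=447, q=23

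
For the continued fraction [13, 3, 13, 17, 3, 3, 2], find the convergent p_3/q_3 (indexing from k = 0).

9101/683

Using pₖ = aₖpₖ₋₁ + pₖ₋₂, qₖ = aₖqₖ₋₁ + qₖ₋₂ (with p₋₁=1, p₋₂=0, q₋₁=0, q₋₂=1):
  k=0: a=13, p=13, q=1
  k=1: a=3, p=40, q=3
  k=2: a=13, p=533, q=40
  k=3: a=17, p=9101, q=683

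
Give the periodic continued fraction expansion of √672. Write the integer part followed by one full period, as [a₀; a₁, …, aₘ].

[25; 1, 11, 1, 50]

a₀ = ⌊√672⌋ = 25.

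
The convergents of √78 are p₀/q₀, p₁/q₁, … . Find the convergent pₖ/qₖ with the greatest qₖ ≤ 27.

√78 = [8; 1, 4, 1, 16, …] (period length 4).
Convergents:
  p_0/q_0 = 8/1
  p_1/q_1 = 9/1
  p_2/q_2 = 44/5
  p_3/q_3 = 53/6
  p_4/q_4 = 892/101
q_3 = 6 ≤ 27 < 101 = q_4, so the answer is 53/6.

53/6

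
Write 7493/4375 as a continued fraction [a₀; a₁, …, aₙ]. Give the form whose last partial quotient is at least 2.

[1; 1, 2, 2, 12, 3, 16]

7493 = 1×4375 + 3118
4375 = 1×3118 + 1257
3118 = 2×1257 + 604
1257 = 2×604 + 49
604 = 12×49 + 16
49 = 3×16 + 1
16 = 16×1 + 0  (stop)
So 7493/4375 = [1; 1, 2, 2, 12, 3, 16].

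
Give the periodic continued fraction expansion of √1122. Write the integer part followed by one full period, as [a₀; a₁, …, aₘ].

a₀ = ⌊√1122⌋ = 33.
With m₀=0, d₀=1 and mₖ₊₁ = dₖaₖ − mₖ, dₖ₊₁ = (n − mₖ₊₁²)/dₖ, aₖ₊₁ = ⌊(a₀+mₖ₊₁)/dₖ₊₁⌋:
  k=1: m=33, d=33, a=2
  k=2: m=33, d=1, a=66
d=1 and a=2a₀=66 at k=2, so the next step gives (m, d) = (33, 33) again — its k=1 value — and the period has length 2.

[33; 2, 66]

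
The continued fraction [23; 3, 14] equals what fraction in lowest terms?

1003/43

Using pₖ = aₖpₖ₋₁ + pₖ₋₂ and qₖ = aₖqₖ₋₁ + qₖ₋₂:
  k=0: a=23, p=23, q=1
  k=1: a=3, p=70, q=3
  k=2: a=14, p=1003, q=43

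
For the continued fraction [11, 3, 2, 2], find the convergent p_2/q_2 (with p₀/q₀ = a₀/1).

79/7

Using pₖ = aₖpₖ₋₁ + pₖ₋₂, qₖ = aₖqₖ₋₁ + qₖ₋₂ (with p₋₁=1, p₋₂=0, q₋₁=0, q₋₂=1):
  k=0: a=11, p=11, q=1
  k=1: a=3, p=34, q=3
  k=2: a=2, p=79, q=7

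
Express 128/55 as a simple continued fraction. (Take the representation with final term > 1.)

128 = 2×55 + 18
55 = 3×18 + 1
18 = 18×1 + 0  (stop)
So 128/55 = [2; 3, 18].

[2; 3, 18]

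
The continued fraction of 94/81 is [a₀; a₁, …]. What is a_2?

94 = 1·81 + 13   →  a_0 = 1
81 = 6·13 + 3   →  a_1 = 6
13 = 4·3 + 1   →  a_2 = 4

4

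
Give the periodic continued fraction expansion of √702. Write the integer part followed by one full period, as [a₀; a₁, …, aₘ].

a₀ = ⌊√702⌋ = 26.

[26; 2, 52]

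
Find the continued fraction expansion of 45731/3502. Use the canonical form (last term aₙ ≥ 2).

45731 = 13·3502 + 205
3502 = 17·205 + 17
205 = 12·17 + 1
17 = 17·1 + 0  (stop)
So 45731/3502 = [13; 17, 12, 17].

[13; 17, 12, 17]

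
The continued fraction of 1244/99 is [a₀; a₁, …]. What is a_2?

1

1244 = 12·99 + 56   →  a_0 = 12
99 = 1·56 + 43   →  a_1 = 1
56 = 1·43 + 13   →  a_2 = 1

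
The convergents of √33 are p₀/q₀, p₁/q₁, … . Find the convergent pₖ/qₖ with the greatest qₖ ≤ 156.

787/137

√33 = [5; 1, 2, 1, 10, …] (period length 4).
Convergents:
  p_0/q_0 = 5/1
  p_1/q_1 = 6/1
  p_2/q_2 = 17/3
  p_3/q_3 = 23/4
  p_4/q_4 = 247/43
  p_5/q_5 = 270/47
  p_6/q_6 = 787/137
  p_7/q_7 = 1057/184
q_6 = 137 ≤ 156 < 184 = q_7, so the answer is 787/137.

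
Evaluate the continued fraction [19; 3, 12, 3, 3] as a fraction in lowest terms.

Using pₖ = aₖpₖ₋₁ + pₖ₋₂ and qₖ = aₖqₖ₋₁ + qₖ₋₂:
  k=0: a=19, p=19, q=1
  k=1: a=3, p=58, q=3
  k=2: a=12, p=715, q=37
  k=3: a=3, p=2203, q=114
  k=4: a=3, p=7324, q=379

7324/379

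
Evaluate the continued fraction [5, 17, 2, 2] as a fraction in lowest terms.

440/87

Fold from the inside: start with 2/1.
  2 + 1/2 = 5/2
  17 + 2/5 = 87/5
  5 + 5/87 = 440/87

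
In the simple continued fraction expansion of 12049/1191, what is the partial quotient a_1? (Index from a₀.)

8

12049 = 10·1191 + 139   →  a_0 = 10
1191 = 8·139 + 79   →  a_1 = 8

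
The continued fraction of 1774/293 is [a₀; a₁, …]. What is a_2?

1774 = 6·293 + 16   →  a_0 = 6
293 = 18·16 + 5   →  a_1 = 18
16 = 3·5 + 1   →  a_2 = 3

3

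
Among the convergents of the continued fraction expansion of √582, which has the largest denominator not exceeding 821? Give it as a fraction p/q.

9288/385

√582 = [24; 8, 48, …] (period length 2).
Convergents:
  p_0/q_0 = 24/1
  p_1/q_1 = 193/8
  p_2/q_2 = 9288/385
  p_3/q_3 = 74497/3088
q_2 = 385 ≤ 821 < 3088 = q_3, so the answer is 9288/385.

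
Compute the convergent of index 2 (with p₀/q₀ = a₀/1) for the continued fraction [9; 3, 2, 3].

Using pₖ = aₖpₖ₋₁ + pₖ₋₂, qₖ = aₖqₖ₋₁ + qₖ₋₂ (with p₋₁=1, p₋₂=0, q₋₁=0, q₋₂=1):
  k=0: a=9, p=9, q=1
  k=1: a=3, p=28, q=3
  k=2: a=2, p=65, q=7

65/7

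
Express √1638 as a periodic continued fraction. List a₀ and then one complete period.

[40; 2, 8, 2, 80]

a₀ = ⌊√1638⌋ = 40.
With m₀=0, d₀=1 and mₖ₊₁ = dₖaₖ − mₖ, dₖ₊₁ = (n − mₖ₊₁²)/dₖ, aₖ₊₁ = ⌊(a₀+mₖ₊₁)/dₖ₊₁⌋:
  k=1: m=40, d=38, a=2
  k=2: m=36, d=9, a=8
  k=3: m=36, d=38, a=2
  k=4: m=40, d=1, a=80
d=1 and a=2a₀=80 at k=4, so the next step gives (m, d) = (40, 38) again — its k=1 value — and the period has length 4.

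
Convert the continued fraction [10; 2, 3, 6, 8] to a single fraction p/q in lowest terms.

Using pₖ = aₖpₖ₋₁ + pₖ₋₂ and qₖ = aₖqₖ₋₁ + qₖ₋₂:
  k=0: a=10, p=10, q=1
  k=1: a=2, p=21, q=2
  k=2: a=3, p=73, q=7
  k=3: a=6, p=459, q=44
  k=4: a=8, p=3745, q=359

3745/359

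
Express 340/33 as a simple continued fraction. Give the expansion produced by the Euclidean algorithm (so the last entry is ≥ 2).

340 = 10·33 + 10
33 = 3·10 + 3
10 = 3·3 + 1
3 = 3·1 + 0  (stop)
So 340/33 = [10; 3, 3, 3].

[10; 3, 3, 3]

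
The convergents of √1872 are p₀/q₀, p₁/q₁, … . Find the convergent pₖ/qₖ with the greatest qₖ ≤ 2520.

√1872 = [43; 3, 1, 3, 86, …] (period length 4).
Convergents:
  p_0/q_0 = 43/1
  p_1/q_1 = 130/3
  p_2/q_2 = 173/4
  p_3/q_3 = 649/15
  p_4/q_4 = 55987/1294
  p_5/q_5 = 168610/3897
q_4 = 1294 ≤ 2520 < 3897 = q_5, so the answer is 55987/1294.

55987/1294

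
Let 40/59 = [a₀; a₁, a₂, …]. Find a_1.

1

40 = 0·59 + 40   →  a_0 = 0
59 = 1·40 + 19   →  a_1 = 1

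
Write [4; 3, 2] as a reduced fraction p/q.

30/7

Fold from the inside: start with 2/1.
  3 + 1/2 = 7/2
  4 + 2/7 = 30/7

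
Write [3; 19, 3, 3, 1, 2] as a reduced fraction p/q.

2121/695

Using pₖ = aₖpₖ₋₁ + pₖ₋₂ and qₖ = aₖqₖ₋₁ + qₖ₋₂:
  k=0: a=3, p=3, q=1
  k=1: a=19, p=58, q=19
  k=2: a=3, p=177, q=58
  k=3: a=3, p=589, q=193
  k=4: a=1, p=766, q=251
  k=5: a=2, p=2121, q=695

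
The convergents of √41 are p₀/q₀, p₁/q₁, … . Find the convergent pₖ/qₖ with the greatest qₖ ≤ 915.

2049/320

√41 = [6; 2, 2, 12, …] (period length 3).
Convergents:
  p_0/q_0 = 6/1
  p_1/q_1 = 13/2
  p_2/q_2 = 32/5
  p_3/q_3 = 397/62
  p_4/q_4 = 826/129
  p_5/q_5 = 2049/320
  p_6/q_6 = 25414/3969
q_5 = 320 ≤ 915 < 3969 = q_6, so the answer is 2049/320.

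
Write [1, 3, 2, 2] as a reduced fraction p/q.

Using pₖ = aₖpₖ₋₁ + pₖ₋₂ and qₖ = aₖqₖ₋₁ + qₖ₋₂:
  k=0: a=1, p=1, q=1
  k=1: a=3, p=4, q=3
  k=2: a=2, p=9, q=7
  k=3: a=2, p=22, q=17

22/17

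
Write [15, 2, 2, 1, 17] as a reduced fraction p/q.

Fold from the inside: start with 17/1.
  1 + 1/17 = 18/17
  2 + 17/18 = 53/18
  2 + 18/53 = 124/53
  15 + 53/124 = 1913/124

1913/124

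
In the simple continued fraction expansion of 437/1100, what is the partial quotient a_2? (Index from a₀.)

1

437 = 0·1100 + 437   →  a_0 = 0
1100 = 2·437 + 226   →  a_1 = 2
437 = 1·226 + 211   →  a_2 = 1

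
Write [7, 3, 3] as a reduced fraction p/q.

73/10

Using pₖ = aₖpₖ₋₁ + pₖ₋₂ and qₖ = aₖqₖ₋₁ + qₖ₋₂:
  k=0: a=7, p=7, q=1
  k=1: a=3, p=22, q=3
  k=2: a=3, p=73, q=10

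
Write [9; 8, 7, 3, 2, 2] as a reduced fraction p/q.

Fold from the inside: start with 2/1.
  2 + 1/2 = 5/2
  3 + 2/5 = 17/5
  7 + 5/17 = 124/17
  8 + 17/124 = 1009/124
  9 + 124/1009 = 9205/1009

9205/1009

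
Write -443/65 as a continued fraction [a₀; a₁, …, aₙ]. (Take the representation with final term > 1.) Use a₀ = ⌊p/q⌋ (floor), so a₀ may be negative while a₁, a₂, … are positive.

[-7; 5, 2, 2, 2]

-443 = -7*65 + 12
65 = 5*12 + 5
12 = 2*5 + 2
5 = 2*2 + 1
2 = 2*1 + 0  (stop)
So -443/65 = [-7; 5, 2, 2, 2].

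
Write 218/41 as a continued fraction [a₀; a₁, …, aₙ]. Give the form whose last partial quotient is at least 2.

218 = 5*41 + 13
41 = 3*13 + 2
13 = 6*2 + 1
2 = 2*1 + 0  (stop)
So 218/41 = [5; 3, 6, 2].

[5; 3, 6, 2]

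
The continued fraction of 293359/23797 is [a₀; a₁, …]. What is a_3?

293359 = 12·23797 + 7795   →  a_0 = 12
23797 = 3·7795 + 412   →  a_1 = 3
7795 = 18·412 + 379   →  a_2 = 18
412 = 1·379 + 33   →  a_3 = 1

1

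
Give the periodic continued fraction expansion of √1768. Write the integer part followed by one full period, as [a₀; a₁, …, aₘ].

a₀ = ⌊√1768⌋ = 42.
With m₀=0, d₀=1 and mₖ₊₁ = dₖaₖ − mₖ, dₖ₊₁ = (n − mₖ₊₁²)/dₖ, aₖ₊₁ = ⌊(a₀+mₖ₊₁)/dₖ₊₁⌋:
  k=1: m=42, d=4, a=21
  k=2: m=42, d=1, a=84
d=1 and a=2a₀=84 at k=2, so the next step gives (m, d) = (42, 4) again — its k=1 value — and the period has length 2.

[42; 21, 84]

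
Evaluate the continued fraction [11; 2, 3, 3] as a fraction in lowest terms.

Using pₖ = aₖpₖ₋₁ + pₖ₋₂ and qₖ = aₖqₖ₋₁ + qₖ₋₂:
  k=0: a=11, p=11, q=1
  k=1: a=2, p=23, q=2
  k=2: a=3, p=80, q=7
  k=3: a=3, p=263, q=23

263/23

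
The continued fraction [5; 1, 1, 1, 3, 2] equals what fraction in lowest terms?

Using pₖ = aₖpₖ₋₁ + pₖ₋₂ and qₖ = aₖqₖ₋₁ + qₖ₋₂:
  k=0: a=5, p=5, q=1
  k=1: a=1, p=6, q=1
  k=2: a=1, p=11, q=2
  k=3: a=1, p=17, q=3
  k=4: a=3, p=62, q=11
  k=5: a=2, p=141, q=25

141/25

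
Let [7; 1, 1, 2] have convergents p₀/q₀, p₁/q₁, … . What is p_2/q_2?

Using pₖ = aₖpₖ₋₁ + pₖ₋₂, qₖ = aₖqₖ₋₁ + qₖ₋₂ (with p₋₁=1, p₋₂=0, q₋₁=0, q₋₂=1):
  k=0: a=7, p=7, q=1
  k=1: a=1, p=8, q=1
  k=2: a=1, p=15, q=2

15/2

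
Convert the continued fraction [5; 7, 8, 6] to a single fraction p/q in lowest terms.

1794/349

Fold from the inside: start with 6/1.
  8 + 1/6 = 49/6
  7 + 6/49 = 349/49
  5 + 49/349 = 1794/349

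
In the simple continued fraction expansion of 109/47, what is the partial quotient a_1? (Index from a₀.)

109 = 2·47 + 15   →  a_0 = 2
47 = 3·15 + 2   →  a_1 = 3

3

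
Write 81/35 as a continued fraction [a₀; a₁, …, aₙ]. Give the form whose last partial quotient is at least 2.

[2; 3, 5, 2]

81 = 2*35 + 11
35 = 3*11 + 2
11 = 5*2 + 1
2 = 2*1 + 0  (stop)
So 81/35 = [2; 3, 5, 2].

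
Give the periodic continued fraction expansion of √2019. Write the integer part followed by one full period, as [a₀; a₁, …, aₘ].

[44; 1, 13, 1, 88]

a₀ = ⌊√2019⌋ = 44.
With m₀=0, d₀=1 and mₖ₊₁ = dₖaₖ − mₖ, dₖ₊₁ = (n − mₖ₊₁²)/dₖ, aₖ₊₁ = ⌊(a₀+mₖ₊₁)/dₖ₊₁⌋:
  k=1: m=44, d=83, a=1
  k=2: m=39, d=6, a=13
  k=3: m=39, d=83, a=1
  k=4: m=44, d=1, a=88
d=1 and a=2a₀=88 at k=4, so the next step gives (m, d) = (44, 83) again — its k=1 value — and the period has length 4.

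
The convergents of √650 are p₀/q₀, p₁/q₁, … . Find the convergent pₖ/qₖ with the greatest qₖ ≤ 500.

5201/204

√650 = [25; 2, 50, …] (period length 2).
Convergents:
  p_0/q_0 = 25/1
  p_1/q_1 = 51/2
  p_2/q_2 = 2575/101
  p_3/q_3 = 5201/204
  p_4/q_4 = 262625/10301
q_3 = 204 ≤ 500 < 10301 = q_4, so the answer is 5201/204.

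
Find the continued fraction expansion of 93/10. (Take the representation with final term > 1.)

[9; 3, 3]

93 = 9·10 + 3
10 = 3·3 + 1
3 = 3·1 + 0  (stop)
So 93/10 = [9; 3, 3].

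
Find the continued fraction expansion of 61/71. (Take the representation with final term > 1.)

[0; 1, 6, 10]

61 = 0×71 + 61
71 = 1×61 + 10
61 = 6×10 + 1
10 = 10×1 + 0  (stop)
So 61/71 = [0; 1, 6, 10].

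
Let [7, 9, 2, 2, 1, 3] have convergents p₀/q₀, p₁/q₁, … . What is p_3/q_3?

334/47

Using pₖ = aₖpₖ₋₁ + pₖ₋₂, qₖ = aₖqₖ₋₁ + qₖ₋₂ (with p₋₁=1, p₋₂=0, q₋₁=0, q₋₂=1):
  k=0: a=7, p=7, q=1
  k=1: a=9, p=64, q=9
  k=2: a=2, p=135, q=19
  k=3: a=2, p=334, q=47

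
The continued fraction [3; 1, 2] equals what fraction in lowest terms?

Using pₖ = aₖpₖ₋₁ + pₖ₋₂ and qₖ = aₖqₖ₋₁ + qₖ₋₂:
  k=0: a=3, p=3, q=1
  k=1: a=1, p=4, q=1
  k=2: a=2, p=11, q=3

11/3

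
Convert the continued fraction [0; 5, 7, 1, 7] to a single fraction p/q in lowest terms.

Using pₖ = aₖpₖ₋₁ + pₖ₋₂ and qₖ = aₖqₖ₋₁ + qₖ₋₂:
  k=0: a=0, p=0, q=1
  k=1: a=5, p=1, q=5
  k=2: a=7, p=7, q=36
  k=3: a=1, p=8, q=41
  k=4: a=7, p=63, q=323

63/323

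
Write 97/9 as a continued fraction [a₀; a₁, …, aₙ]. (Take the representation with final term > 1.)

[10; 1, 3, 2]

97 = 10·9 + 7
9 = 1·7 + 2
7 = 3·2 + 1
2 = 2·1 + 0  (stop)
So 97/9 = [10; 1, 3, 2].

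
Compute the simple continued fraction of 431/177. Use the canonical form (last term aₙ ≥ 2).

[2; 2, 3, 2, 1, 7]

431 = 2·177 + 77
177 = 2·77 + 23
77 = 3·23 + 8
23 = 2·8 + 7
8 = 1·7 + 1
7 = 7·1 + 0  (stop)
So 431/177 = [2; 2, 3, 2, 1, 7].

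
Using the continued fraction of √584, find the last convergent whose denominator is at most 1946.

42049/1740

√584 = [24; 6, 48, …] (period length 2).
Convergents:
  p_0/q_0 = 24/1
  p_1/q_1 = 145/6
  p_2/q_2 = 6984/289
  p_3/q_3 = 42049/1740
  p_4/q_4 = 2025336/83809
q_3 = 1740 ≤ 1946 < 83809 = q_4, so the answer is 42049/1740.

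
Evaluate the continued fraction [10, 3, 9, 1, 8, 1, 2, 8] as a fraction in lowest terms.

Fold from the inside: start with 8/1.
  2 + 1/8 = 17/8
  1 + 8/17 = 25/17
  8 + 17/25 = 217/25
  1 + 25/217 = 242/217
  9 + 217/242 = 2395/242
  3 + 242/2395 = 7427/2395
  10 + 2395/7427 = 76665/7427

76665/7427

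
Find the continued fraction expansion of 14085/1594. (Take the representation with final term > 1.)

14085 = 8×1594 + 1333
1594 = 1×1333 + 261
1333 = 5×261 + 28
261 = 9×28 + 9
28 = 3×9 + 1
9 = 9×1 + 0  (stop)
So 14085/1594 = [8; 1, 5, 9, 3, 9].

[8; 1, 5, 9, 3, 9]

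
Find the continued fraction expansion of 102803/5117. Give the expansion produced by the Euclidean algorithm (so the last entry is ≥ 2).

[20; 11, 19, 3, 2, 3]

102803 = 20×5117 + 463
5117 = 11×463 + 24
463 = 19×24 + 7
24 = 3×7 + 3
7 = 2×3 + 1
3 = 3×1 + 0  (stop)
So 102803/5117 = [20; 11, 19, 3, 2, 3].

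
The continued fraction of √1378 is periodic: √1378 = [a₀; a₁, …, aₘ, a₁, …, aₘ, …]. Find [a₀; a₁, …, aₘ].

[37; 8, 4, 4, 8, 74]

a₀ = ⌊√1378⌋ = 37.
With m₀=0, d₀=1 and mₖ₊₁ = dₖaₖ − mₖ, dₖ₊₁ = (n − mₖ₊₁²)/dₖ, aₖ₊₁ = ⌊(a₀+mₖ₊₁)/dₖ₊₁⌋:
  k=1: m=37, d=9, a=8
  k=2: m=35, d=17, a=4
  k=3: m=33, d=17, a=4
  k=4: m=35, d=9, a=8
  k=5: m=37, d=1, a=74
d=1 and a=2a₀=74 at k=5, so the next step gives (m, d) = (37, 9) again — its k=1 value — and the period has length 5.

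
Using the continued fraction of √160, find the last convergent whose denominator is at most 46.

√160 = [12; 1, 1, 1, 5, 1, 1, 1, 24, …] (period length 8).
Convergents:
  p_0/q_0 = 12/1
  p_1/q_1 = 13/1
  p_2/q_2 = 25/2
  p_3/q_3 = 38/3
  p_4/q_4 = 215/17
  p_5/q_5 = 253/20
  p_6/q_6 = 468/37
  p_7/q_7 = 721/57
q_6 = 37 ≤ 46 < 57 = q_7, so the answer is 468/37.

468/37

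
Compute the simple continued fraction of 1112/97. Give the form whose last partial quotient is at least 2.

[11; 2, 6, 2, 3]

1112 = 11·97 + 45
97 = 2·45 + 7
45 = 6·7 + 3
7 = 2·3 + 1
3 = 3·1 + 0  (stop)
So 1112/97 = [11; 2, 6, 2, 3].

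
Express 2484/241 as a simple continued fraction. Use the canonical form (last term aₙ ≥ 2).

2484 = 10×241 + 74
241 = 3×74 + 19
74 = 3×19 + 17
19 = 1×17 + 2
17 = 8×2 + 1
2 = 2×1 + 0  (stop)
So 2484/241 = [10; 3, 3, 1, 8, 2].

[10; 3, 3, 1, 8, 2]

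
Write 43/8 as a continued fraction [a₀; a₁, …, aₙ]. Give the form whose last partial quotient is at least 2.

[5; 2, 1, 2]

43 = 5×8 + 3
8 = 2×3 + 2
3 = 1×2 + 1
2 = 2×1 + 0  (stop)
So 43/8 = [5; 2, 1, 2].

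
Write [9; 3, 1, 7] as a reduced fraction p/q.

287/31

Using pₖ = aₖpₖ₋₁ + pₖ₋₂ and qₖ = aₖqₖ₋₁ + qₖ₋₂:
  k=0: a=9, p=9, q=1
  k=1: a=3, p=28, q=3
  k=2: a=1, p=37, q=4
  k=3: a=7, p=287, q=31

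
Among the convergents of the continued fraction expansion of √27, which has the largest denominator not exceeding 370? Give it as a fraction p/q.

1351/260

√27 = [5; 5, 10, …] (period length 2).
Convergents:
  p_0/q_0 = 5/1
  p_1/q_1 = 26/5
  p_2/q_2 = 265/51
  p_3/q_3 = 1351/260
  p_4/q_4 = 13775/2651
q_3 = 260 ≤ 370 < 2651 = q_4, so the answer is 1351/260.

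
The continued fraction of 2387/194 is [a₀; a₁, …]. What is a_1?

2387 = 12·194 + 59   →  a_0 = 12
194 = 3·59 + 17   →  a_1 = 3

3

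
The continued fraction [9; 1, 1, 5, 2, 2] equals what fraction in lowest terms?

Using pₖ = aₖpₖ₋₁ + pₖ₋₂ and qₖ = aₖqₖ₋₁ + qₖ₋₂:
  k=0: a=9, p=9, q=1
  k=1: a=1, p=10, q=1
  k=2: a=1, p=19, q=2
  k=3: a=5, p=105, q=11
  k=4: a=2, p=229, q=24
  k=5: a=2, p=563, q=59

563/59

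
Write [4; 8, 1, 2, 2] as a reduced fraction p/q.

Fold from the inside: start with 2/1.
  2 + 1/2 = 5/2
  1 + 2/5 = 7/5
  8 + 5/7 = 61/7
  4 + 7/61 = 251/61

251/61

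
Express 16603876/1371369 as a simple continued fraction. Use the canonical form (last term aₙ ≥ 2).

16603876 = 12·1371369 + 147448
1371369 = 9·147448 + 44337
147448 = 3·44337 + 14437
44337 = 3·14437 + 1026
14437 = 14·1026 + 73
1026 = 14·73 + 4
73 = 18·4 + 1
4 = 4·1 + 0  (stop)
So 16603876/1371369 = [12; 9, 3, 3, 14, 14, 18, 4].

[12; 9, 3, 3, 14, 14, 18, 4]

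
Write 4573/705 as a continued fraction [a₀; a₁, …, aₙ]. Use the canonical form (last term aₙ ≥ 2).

[6; 2, 18, 19]

4573 = 6*705 + 343
705 = 2*343 + 19
343 = 18*19 + 1
19 = 19*1 + 0  (stop)
So 4573/705 = [6; 2, 18, 19].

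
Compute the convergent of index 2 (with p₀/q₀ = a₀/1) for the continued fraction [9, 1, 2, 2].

Using pₖ = aₖpₖ₋₁ + pₖ₋₂, qₖ = aₖqₖ₋₁ + qₖ₋₂ (with p₋₁=1, p₋₂=0, q₋₁=0, q₋₂=1):
  k=0: a=9, p=9, q=1
  k=1: a=1, p=10, q=1
  k=2: a=2, p=29, q=3

29/3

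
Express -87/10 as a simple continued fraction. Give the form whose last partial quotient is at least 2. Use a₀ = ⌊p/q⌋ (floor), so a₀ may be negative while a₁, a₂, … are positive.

[-9; 3, 3]

-87 = -9*10 + 3
10 = 3*3 + 1
3 = 3*1 + 0  (stop)
So -87/10 = [-9; 3, 3].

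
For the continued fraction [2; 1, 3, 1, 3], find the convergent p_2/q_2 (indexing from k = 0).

Using pₖ = aₖpₖ₋₁ + pₖ₋₂, qₖ = aₖqₖ₋₁ + qₖ₋₂ (with p₋₁=1, p₋₂=0, q₋₁=0, q₋₂=1):
  k=0: a=2, p=2, q=1
  k=1: a=1, p=3, q=1
  k=2: a=3, p=11, q=4

11/4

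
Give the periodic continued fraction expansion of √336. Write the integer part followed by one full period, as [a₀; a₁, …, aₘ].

a₀ = ⌊√336⌋ = 18.
With m₀=0, d₀=1 and mₖ₊₁ = dₖaₖ − mₖ, dₖ₊₁ = (n − mₖ₊₁²)/dₖ, aₖ₊₁ = ⌊(a₀+mₖ₊₁)/dₖ₊₁⌋:
  k=1: m=18, d=12, a=3
  k=2: m=18, d=1, a=36
d=1 and a=2a₀=36 at k=2, so the next step gives (m, d) = (18, 12) again — its k=1 value — and the period has length 2.

[18; 3, 36]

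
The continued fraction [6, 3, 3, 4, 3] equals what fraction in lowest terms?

876/139

Using pₖ = aₖpₖ₋₁ + pₖ₋₂ and qₖ = aₖqₖ₋₁ + qₖ₋₂:
  k=0: a=6, p=6, q=1
  k=1: a=3, p=19, q=3
  k=2: a=3, p=63, q=10
  k=3: a=4, p=271, q=43
  k=4: a=3, p=876, q=139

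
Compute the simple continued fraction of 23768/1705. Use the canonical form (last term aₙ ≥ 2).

[13; 1, 15, 1, 2, 1, 1, 14]

23768 = 13·1705 + 1603
1705 = 1·1603 + 102
1603 = 15·102 + 73
102 = 1·73 + 29
73 = 2·29 + 15
29 = 1·15 + 14
15 = 1·14 + 1
14 = 14·1 + 0  (stop)
So 23768/1705 = [13; 1, 15, 1, 2, 1, 1, 14].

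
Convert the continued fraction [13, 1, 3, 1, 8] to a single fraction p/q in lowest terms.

Fold from the inside: start with 8/1.
  1 + 1/8 = 9/8
  3 + 8/9 = 35/9
  1 + 9/35 = 44/35
  13 + 35/44 = 607/44

607/44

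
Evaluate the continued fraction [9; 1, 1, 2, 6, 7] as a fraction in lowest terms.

2197/229

Using pₖ = aₖpₖ₋₁ + pₖ₋₂ and qₖ = aₖqₖ₋₁ + qₖ₋₂:
  k=0: a=9, p=9, q=1
  k=1: a=1, p=10, q=1
  k=2: a=1, p=19, q=2
  k=3: a=2, p=48, q=5
  k=4: a=6, p=307, q=32
  k=5: a=7, p=2197, q=229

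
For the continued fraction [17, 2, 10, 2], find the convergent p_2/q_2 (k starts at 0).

Using pₖ = aₖpₖ₋₁ + pₖ₋₂, qₖ = aₖqₖ₋₁ + qₖ₋₂ (with p₋₁=1, p₋₂=0, q₋₁=0, q₋₂=1):
  k=0: a=17, p=17, q=1
  k=1: a=2, p=35, q=2
  k=2: a=10, p=367, q=21

367/21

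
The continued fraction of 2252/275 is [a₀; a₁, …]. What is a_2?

3

2252 = 8·275 + 52   →  a_0 = 8
275 = 5·52 + 15   →  a_1 = 5
52 = 3·15 + 7   →  a_2 = 3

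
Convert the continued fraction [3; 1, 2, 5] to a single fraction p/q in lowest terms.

59/16

Using pₖ = aₖpₖ₋₁ + pₖ₋₂ and qₖ = aₖqₖ₋₁ + qₖ₋₂:
  k=0: a=3, p=3, q=1
  k=1: a=1, p=4, q=1
  k=2: a=2, p=11, q=3
  k=3: a=5, p=59, q=16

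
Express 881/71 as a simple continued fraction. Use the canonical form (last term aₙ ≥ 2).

[12; 2, 2, 4, 3]

881 = 12*71 + 29
71 = 2*29 + 13
29 = 2*13 + 3
13 = 4*3 + 1
3 = 3*1 + 0  (stop)
So 881/71 = [12; 2, 2, 4, 3].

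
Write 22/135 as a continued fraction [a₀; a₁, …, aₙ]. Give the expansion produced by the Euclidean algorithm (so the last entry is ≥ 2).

[0; 6, 7, 3]

22 = 0*135 + 22
135 = 6*22 + 3
22 = 7*3 + 1
3 = 3*1 + 0  (stop)
So 22/135 = [0; 6, 7, 3].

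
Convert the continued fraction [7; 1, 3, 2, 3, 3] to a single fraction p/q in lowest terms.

Fold from the inside: start with 3/1.
  3 + 1/3 = 10/3
  2 + 3/10 = 23/10
  3 + 10/23 = 79/23
  1 + 23/79 = 102/79
  7 + 79/102 = 793/102

793/102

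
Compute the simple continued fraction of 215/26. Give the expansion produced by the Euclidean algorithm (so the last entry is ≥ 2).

[8; 3, 1, 2, 2]

215 = 8*26 + 7
26 = 3*7 + 5
7 = 1*5 + 2
5 = 2*2 + 1
2 = 2*1 + 0  (stop)
So 215/26 = [8; 3, 1, 2, 2].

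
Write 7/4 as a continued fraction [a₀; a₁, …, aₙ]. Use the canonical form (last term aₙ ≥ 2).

7 = 1*4 + 3
4 = 1*3 + 1
3 = 3*1 + 0  (stop)
So 7/4 = [1; 1, 3].

[1; 1, 3]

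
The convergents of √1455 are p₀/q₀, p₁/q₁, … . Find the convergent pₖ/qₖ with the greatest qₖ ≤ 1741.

√1455 = [38; 6, 1, 11, 1, 6, 76, …] (period length 6).
Convergents:
  p_0/q_0 = 38/1
  p_1/q_1 = 229/6
  p_2/q_2 = 267/7
  p_3/q_3 = 3166/83
  p_4/q_4 = 3433/90
  p_5/q_5 = 23764/623
  p_6/q_6 = 1809497/47438
q_5 = 623 ≤ 1741 < 47438 = q_6, so the answer is 23764/623.

23764/623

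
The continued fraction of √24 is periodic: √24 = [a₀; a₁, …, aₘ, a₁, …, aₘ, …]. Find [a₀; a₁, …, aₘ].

[4; 1, 8]

a₀ = ⌊√24⌋ = 4.
With m₀=0, d₀=1 and mₖ₊₁ = dₖaₖ − mₖ, dₖ₊₁ = (n − mₖ₊₁²)/dₖ, aₖ₊₁ = ⌊(a₀+mₖ₊₁)/dₖ₊₁⌋:
  k=1: m=4, d=8, a=1
  k=2: m=4, d=1, a=8
d=1 and a=2a₀=8 at k=2, so the next step gives (m, d) = (4, 8) again — its k=1 value — and the period has length 2.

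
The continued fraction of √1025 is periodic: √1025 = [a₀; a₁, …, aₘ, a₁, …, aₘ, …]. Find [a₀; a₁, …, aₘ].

a₀ = ⌊√1025⌋ = 32.
With m₀=0, d₀=1 and mₖ₊₁ = dₖaₖ − mₖ, dₖ₊₁ = (n − mₖ₊₁²)/dₖ, aₖ₊₁ = ⌊(a₀+mₖ₊₁)/dₖ₊₁⌋:
  k=1: m=32, d=1, a=64
d=1 and a=2a₀=64 at k=1, so the next step gives (m, d) = (32, 1) again — its k=1 value — and the period has length 1.

[32; 64]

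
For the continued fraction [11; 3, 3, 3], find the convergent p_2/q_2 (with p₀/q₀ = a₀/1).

Using pₖ = aₖpₖ₋₁ + pₖ₋₂, qₖ = aₖqₖ₋₁ + qₖ₋₂ (with p₋₁=1, p₋₂=0, q₋₁=0, q₋₂=1):
  k=0: a=11, p=11, q=1
  k=1: a=3, p=34, q=3
  k=2: a=3, p=113, q=10

113/10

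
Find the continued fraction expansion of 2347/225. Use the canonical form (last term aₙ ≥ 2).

[10; 2, 3, 7, 1, 3]

2347 = 10×225 + 97
225 = 2×97 + 31
97 = 3×31 + 4
31 = 7×4 + 3
4 = 1×3 + 1
3 = 3×1 + 0  (stop)
So 2347/225 = [10; 2, 3, 7, 1, 3].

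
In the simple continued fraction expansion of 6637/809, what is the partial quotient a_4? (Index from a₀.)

6637 = 8·809 + 165   →  a_0 = 8
809 = 4·165 + 149   →  a_1 = 4
165 = 1·149 + 16   →  a_2 = 1
149 = 9·16 + 5   →  a_3 = 9
16 = 3·5 + 1   →  a_4 = 3

3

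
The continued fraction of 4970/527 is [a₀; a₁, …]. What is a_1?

4970 = 9·527 + 227   →  a_0 = 9
527 = 2·227 + 73   →  a_1 = 2

2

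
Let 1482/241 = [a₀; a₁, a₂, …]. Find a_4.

3

1482 = 6·241 + 36   →  a_0 = 6
241 = 6·36 + 25   →  a_1 = 6
36 = 1·25 + 11   →  a_2 = 1
25 = 2·11 + 3   →  a_3 = 2
11 = 3·3 + 2   →  a_4 = 3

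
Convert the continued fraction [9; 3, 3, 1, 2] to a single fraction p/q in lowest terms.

Fold from the inside: start with 2/1.
  1 + 1/2 = 3/2
  3 + 2/3 = 11/3
  3 + 3/11 = 36/11
  9 + 11/36 = 335/36

335/36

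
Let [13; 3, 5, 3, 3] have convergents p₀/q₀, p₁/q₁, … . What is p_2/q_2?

213/16

Using pₖ = aₖpₖ₋₁ + pₖ₋₂, qₖ = aₖqₖ₋₁ + qₖ₋₂ (with p₋₁=1, p₋₂=0, q₋₁=0, q₋₂=1):
  k=0: a=13, p=13, q=1
  k=1: a=3, p=40, q=3
  k=2: a=5, p=213, q=16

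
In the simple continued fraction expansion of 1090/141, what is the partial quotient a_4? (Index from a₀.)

1090 = 7·141 + 103   →  a_0 = 7
141 = 1·103 + 38   →  a_1 = 1
103 = 2·38 + 27   →  a_2 = 2
38 = 1·27 + 11   →  a_3 = 1
27 = 2·11 + 5   →  a_4 = 2

2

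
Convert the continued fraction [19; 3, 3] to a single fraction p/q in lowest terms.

193/10

Fold from the inside: start with 3/1.
  3 + 1/3 = 10/3
  19 + 3/10 = 193/10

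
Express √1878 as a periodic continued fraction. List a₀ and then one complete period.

a₀ = ⌊√1878⌋ = 43.
With m₀=0, d₀=1 and mₖ₊₁ = dₖaₖ − mₖ, dₖ₊₁ = (n − mₖ₊₁²)/dₖ, aₖ₊₁ = ⌊(a₀+mₖ₊₁)/dₖ₊₁⌋:
  k=1: m=43, d=29, a=2
  k=2: m=15, d=57, a=1
  k=3: m=42, d=2, a=42
  k=4: m=42, d=57, a=1
  k=5: m=15, d=29, a=2
  k=6: m=43, d=1, a=86
d=1 and a=2a₀=86 at k=6, so the next step gives (m, d) = (43, 29) again — its k=1 value — and the period has length 6.

[43; 2, 1, 42, 1, 2, 86]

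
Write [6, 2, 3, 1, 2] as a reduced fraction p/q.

161/25

Using pₖ = aₖpₖ₋₁ + pₖ₋₂ and qₖ = aₖqₖ₋₁ + qₖ₋₂:
  k=0: a=6, p=6, q=1
  k=1: a=2, p=13, q=2
  k=2: a=3, p=45, q=7
  k=3: a=1, p=58, q=9
  k=4: a=2, p=161, q=25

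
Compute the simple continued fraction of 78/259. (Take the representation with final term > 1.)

78 = 0*259 + 78
259 = 3*78 + 25
78 = 3*25 + 3
25 = 8*3 + 1
3 = 3*1 + 0  (stop)
So 78/259 = [0; 3, 3, 8, 3].

[0; 3, 3, 8, 3]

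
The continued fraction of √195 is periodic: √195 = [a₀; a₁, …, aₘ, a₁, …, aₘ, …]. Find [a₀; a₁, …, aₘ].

a₀ = ⌊√195⌋ = 13.

[13; 1, 26]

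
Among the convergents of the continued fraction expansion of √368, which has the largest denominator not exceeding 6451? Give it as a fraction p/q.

√368 = [19; 5, 2, 5, 38, …] (period length 4).
Convergents:
  p_0/q_0 = 19/1
  p_1/q_1 = 96/5
  p_2/q_2 = 211/11
  p_3/q_3 = 1151/60
  p_4/q_4 = 43949/2291
  p_5/q_5 = 220896/11515
q_4 = 2291 ≤ 6451 < 11515 = q_5, so the answer is 43949/2291.

43949/2291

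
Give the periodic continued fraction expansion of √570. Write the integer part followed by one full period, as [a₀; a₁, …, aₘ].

a₀ = ⌊√570⌋ = 23.
With m₀=0, d₀=1 and mₖ₊₁ = dₖaₖ − mₖ, dₖ₊₁ = (n − mₖ₊₁²)/dₖ, aₖ₊₁ = ⌊(a₀+mₖ₊₁)/dₖ₊₁⌋:
  k=1: m=23, d=41, a=1
  k=2: m=18, d=6, a=6
  k=3: m=18, d=41, a=1
  k=4: m=23, d=1, a=46
d=1 and a=2a₀=46 at k=4, so the next step gives (m, d) = (23, 41) again — its k=1 value — and the period has length 4.

[23; 1, 6, 1, 46]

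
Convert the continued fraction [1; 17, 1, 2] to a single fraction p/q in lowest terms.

Using pₖ = aₖpₖ₋₁ + pₖ₋₂ and qₖ = aₖqₖ₋₁ + qₖ₋₂:
  k=0: a=1, p=1, q=1
  k=1: a=17, p=18, q=17
  k=2: a=1, p=19, q=18
  k=3: a=2, p=56, q=53

56/53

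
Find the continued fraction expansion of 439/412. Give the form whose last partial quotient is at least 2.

[1; 15, 3, 1, 6]

439 = 1·412 + 27
412 = 15·27 + 7
27 = 3·7 + 6
7 = 1·6 + 1
6 = 6·1 + 0  (stop)
So 439/412 = [1; 15, 3, 1, 6].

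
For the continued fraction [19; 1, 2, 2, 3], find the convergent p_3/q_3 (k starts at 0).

Using pₖ = aₖpₖ₋₁ + pₖ₋₂, qₖ = aₖqₖ₋₁ + qₖ₋₂ (with p₋₁=1, p₋₂=0, q₋₁=0, q₋₂=1):
  k=0: a=19, p=19, q=1
  k=1: a=1, p=20, q=1
  k=2: a=2, p=59, q=3
  k=3: a=2, p=138, q=7

138/7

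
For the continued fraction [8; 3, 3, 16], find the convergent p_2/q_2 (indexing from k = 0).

83/10

Using pₖ = aₖpₖ₋₁ + pₖ₋₂, qₖ = aₖqₖ₋₁ + qₖ₋₂ (with p₋₁=1, p₋₂=0, q₋₁=0, q₋₂=1):
  k=0: a=8, p=8, q=1
  k=1: a=3, p=25, q=3
  k=2: a=3, p=83, q=10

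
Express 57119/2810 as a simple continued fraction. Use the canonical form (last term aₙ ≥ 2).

[20; 3, 17, 2, 1, 17]

57119 = 20*2810 + 919
2810 = 3*919 + 53
919 = 17*53 + 18
53 = 2*18 + 17
18 = 1*17 + 1
17 = 17*1 + 0  (stop)
So 57119/2810 = [20; 3, 17, 2, 1, 17].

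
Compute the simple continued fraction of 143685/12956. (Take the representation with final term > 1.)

[11; 11, 12, 19, 2, 2]

143685 = 11×12956 + 1169
12956 = 11×1169 + 97
1169 = 12×97 + 5
97 = 19×5 + 2
5 = 2×2 + 1
2 = 2×1 + 0  (stop)
So 143685/12956 = [11; 11, 12, 19, 2, 2].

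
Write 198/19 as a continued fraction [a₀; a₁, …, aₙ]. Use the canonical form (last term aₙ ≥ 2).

198 = 10*19 + 8
19 = 2*8 + 3
8 = 2*3 + 2
3 = 1*2 + 1
2 = 2*1 + 0  (stop)
So 198/19 = [10; 2, 2, 1, 2].

[10; 2, 2, 1, 2]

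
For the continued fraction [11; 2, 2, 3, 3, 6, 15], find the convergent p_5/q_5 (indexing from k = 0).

Using pₖ = aₖpₖ₋₁ + pₖ₋₂, qₖ = aₖqₖ₋₁ + qₖ₋₂ (with p₋₁=1, p₋₂=0, q₋₁=0, q₋₂=1):
  k=0: a=11, p=11, q=1
  k=1: a=2, p=23, q=2
  k=2: a=2, p=57, q=5
  k=3: a=3, p=194, q=17
  k=4: a=3, p=639, q=56
  k=5: a=6, p=4028, q=353

4028/353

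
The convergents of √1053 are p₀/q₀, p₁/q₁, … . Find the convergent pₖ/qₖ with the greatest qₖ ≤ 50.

√1053 = [32; 2, 4, 2, 64, …] (period length 4).
Convergents:
  p_0/q_0 = 32/1
  p_1/q_1 = 65/2
  p_2/q_2 = 292/9
  p_3/q_3 = 649/20
  p_4/q_4 = 41828/1289
q_3 = 20 ≤ 50 < 1289 = q_4, so the answer is 649/20.

649/20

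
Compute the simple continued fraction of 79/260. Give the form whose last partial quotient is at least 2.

79 = 0·260 + 79
260 = 3·79 + 23
79 = 3·23 + 10
23 = 2·10 + 3
10 = 3·3 + 1
3 = 3·1 + 0  (stop)
So 79/260 = [0; 3, 3, 2, 3, 3].

[0; 3, 3, 2, 3, 3]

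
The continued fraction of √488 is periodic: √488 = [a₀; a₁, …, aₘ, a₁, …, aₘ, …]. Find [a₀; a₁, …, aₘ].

a₀ = ⌊√488⌋ = 22.
With m₀=0, d₀=1 and mₖ₊₁ = dₖaₖ − mₖ, dₖ₊₁ = (n − mₖ₊₁²)/dₖ, aₖ₊₁ = ⌊(a₀+mₖ₊₁)/dₖ₊₁⌋:
  k=1: m=22, d=4, a=11
  k=2: m=22, d=1, a=44
d=1 and a=2a₀=44 at k=2, so the next step gives (m, d) = (22, 4) again — its k=1 value — and the period has length 2.

[22; 11, 44]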